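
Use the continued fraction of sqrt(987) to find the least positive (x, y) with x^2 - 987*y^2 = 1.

First expand sqrt(987) as a continued fraction. With x_i = (sqrt(987) + m_i)/d_i and (m_0, d_0) = (0, 1): a_0 = floor(sqrt(987)) = 31, since 31^2 = 961 <= 987 < 1024 = 32^2.
Iterate m_{i+1} = d_i*a_i - m_i, d_{i+1} = (987 - m_{i+1}^2)/d_i, a_{i+1} = floor((a_0 + m_{i+1})/d_{i+1}):
  m_1 = 1*31 - 0 = 31, d_1 = (987 - 31^2)/1 = 26/1 = 26, a_1 = floor((31 + 31)/26) = 2.
  m_2 = 26*2 - 31 = 21, d_2 = (987 - 21^2)/26 = 546/26 = 21, a_2 = floor((31 + 21)/21) = 2.
  m_3 = 21*2 - 21 = 21, d_3 = (987 - 21^2)/21 = 546/21 = 26, a_3 = floor((31 + 21)/26) = 2.
  m_4 = 26*2 - 21 = 31, d_4 = (987 - 31^2)/26 = 26/26 = 1, a_4 = floor((31 + 31)/1) = 62.
  m_5 = 1*62 - 31 = 31, d_5 = (987 - 31^2)/1 = 26/1 = 26: (m_5, d_5) = (m_1, d_1) = (31, 26), so from here the quotients repeat a_1, ..., a_4; the period length is 4.
So sqrt(987) = [31; (2, 2, 2, 62)] with period length k = 4.
k is even, so the fundamental solution of x^2 - 987y^2 = 1 is (p_{k-1}, q_{k-1}) = (p_3, q_3); compute convergents through index 3.
Convergents (p_i = a_i*p_{i-1} + p_{i-2}, q_i = a_i*q_{i-1} + q_{i-2} with p_{-2}=0, p_{-1}=1, q_{-2}=1, q_{-1}=0):
  i=0: a_0=31, p_0 = 31*1 + 0 = 31, q_0 = 31*0 + 1 = 1.
  i=1: a_1=2, p_1 = 2*31 + 1 = 63, q_1 = 2*1 + 0 = 2.
  i=2: a_2=2, p_2 = 2*63 + 31 = 157, q_2 = 2*2 + 1 = 5.
  i=3: a_3=2, p_3 = 2*157 + 63 = 377, q_3 = 2*5 + 2 = 12.
Check: 377^2 - 987*12^2 = 142129 - 142128 = 1, so (x, y) = (377, 12) solves the equation, and by the theorem it is the least positive solution.

(x, y) = (377, 12)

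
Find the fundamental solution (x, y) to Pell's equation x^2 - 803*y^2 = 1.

First expand sqrt(803) as a continued fraction. With x_i = (sqrt(803) + m_i)/d_i and (m_0, d_0) = (0, 1): a_0 = floor(sqrt(803)) = 28, since 28^2 = 784 <= 803 < 841 = 29^2.
Iterate m_{i+1} = d_i*a_i - m_i, d_{i+1} = (803 - m_{i+1}^2)/d_i, a_{i+1} = floor((a_0 + m_{i+1})/d_{i+1}):
  m_1 = 1*28 - 0 = 28, d_1 = (803 - 28^2)/1 = 19/1 = 19, a_1 = floor((28 + 28)/19) = 2.
  m_2 = 19*2 - 28 = 10, d_2 = (803 - 10^2)/19 = 703/19 = 37, a_2 = floor((28 + 10)/37) = 1.
  m_3 = 37*1 - 10 = 27, d_3 = (803 - 27^2)/37 = 74/37 = 2, a_3 = floor((28 + 27)/2) = 27.
  m_4 = 2*27 - 27 = 27, d_4 = (803 - 27^2)/2 = 74/2 = 37, a_4 = floor((28 + 27)/37) = 1.
  m_5 = 37*1 - 27 = 10, d_5 = (803 - 10^2)/37 = 703/37 = 19, a_5 = floor((28 + 10)/19) = 2.
  m_6 = 19*2 - 10 = 28, d_6 = (803 - 28^2)/19 = 19/19 = 1, a_6 = floor((28 + 28)/1) = 56.
  m_7 = 1*56 - 28 = 28, d_7 = (803 - 28^2)/1 = 19/1 = 19: (m_7, d_7) = (m_1, d_1) = (28, 19), so from here the quotients repeat a_1, ..., a_6; the period length is 6.
So sqrt(803) = [28; (2, 1, 27, 1, 2, 56)] with period length k = 6.
k is even, so the fundamental solution of x^2 - 803y^2 = 1 is (p_{k-1}, q_{k-1}) = (p_5, q_5); compute convergents through index 5.
Convergents (p_i = a_i*p_{i-1} + p_{i-2}, q_i = a_i*q_{i-1} + q_{i-2} with p_{-2}=0, p_{-1}=1, q_{-2}=1, q_{-1}=0):
  i=0: a_0=28, p_0 = 28*1 + 0 = 28, q_0 = 28*0 + 1 = 1.
  i=1: a_1=2, p_1 = 2*28 + 1 = 57, q_1 = 2*1 + 0 = 2.
  i=2: a_2=1, p_2 = 1*57 + 28 = 85, q_2 = 1*2 + 1 = 3.
  i=3: a_3=27, p_3 = 27*85 + 57 = 2352, q_3 = 27*3 + 2 = 83.
  i=4: a_4=1, p_4 = 1*2352 + 85 = 2437, q_4 = 1*83 + 3 = 86.
  i=5: a_5=2, p_5 = 2*2437 + 2352 = 7226, q_5 = 2*86 + 83 = 255.
Check: 7226^2 - 803*255^2 = 52215076 - 52215075 = 1, so (x, y) = (7226, 255) solves the equation, and by the theorem it is the least positive solution.

(x, y) = (7226, 255)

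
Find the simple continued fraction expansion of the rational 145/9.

[16; 9]

Run the Euclidean algorithm on 145 and 9; the successive quotients are the partial quotients a_0, a_1, ... (each step inverts the fractional part left over by the previous one):
  145 = 16*9 + 1, so a_0 = 16.
  9 = 9*1 + 0, so a_1 = 9.
The remainder reaches 0 after 2 divisions, so the expansion has 2 partial quotients, read off in order.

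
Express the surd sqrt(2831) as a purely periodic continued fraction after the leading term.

[53; (4, 1, 4, 1, 4, 106)]

Write x_i = (sqrt(2831) + m_i)/d_i with (m_0, d_0) = (0, 1). a_0 = floor(sqrt(2831)) = 53, since 53^2 = 2809 <= 2831 < 2916 = 54^2.
Iterate m_{i+1} = d_i*a_i - m_i, d_{i+1} = (2831 - m_{i+1}^2)/d_i, a_{i+1} = floor((a_0 + m_{i+1})/d_{i+1}):
  m_1 = 1*53 - 0 = 53, d_1 = (2831 - 53^2)/1 = 22/1 = 22, a_1 = floor((53 + 53)/22) = 4.
  m_2 = 22*4 - 53 = 35, d_2 = (2831 - 35^2)/22 = 1606/22 = 73, a_2 = floor((53 + 35)/73) = 1.
  m_3 = 73*1 - 35 = 38, d_3 = (2831 - 38^2)/73 = 1387/73 = 19, a_3 = floor((53 + 38)/19) = 4.
  m_4 = 19*4 - 38 = 38, d_4 = (2831 - 38^2)/19 = 1387/19 = 73, a_4 = floor((53 + 38)/73) = 1.
  m_5 = 73*1 - 38 = 35, d_5 = (2831 - 35^2)/73 = 1606/73 = 22, a_5 = floor((53 + 35)/22) = 4.
  m_6 = 22*4 - 35 = 53, d_6 = (2831 - 53^2)/22 = 22/22 = 1, a_6 = floor((53 + 53)/1) = 106.
  m_7 = 1*106 - 53 = 53, d_7 = (2831 - 53^2)/1 = 22/1 = 22: (m_7, d_7) = (m_1, d_1) = (53, 22), so from here the quotients repeat a_1, ..., a_6; the period length is 6.
Hence the expansion of sqrt(2831) is a_0 = 53 followed by the repeating block 4, 1, 4, 1, 4, 106 (period 6).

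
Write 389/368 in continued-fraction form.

Run the Euclidean algorithm on 389 and 368; the successive quotients are the partial quotients a_0, a_1, ... (each step inverts the fractional part left over by the previous one):
  389 = 1*368 + 21, so a_0 = 1.
  368 = 17*21 + 11, so a_1 = 17.
  21 = 1*11 + 10, so a_2 = 1.
  11 = 1*10 + 1, so a_3 = 1.
  10 = 10*1 + 0, so a_4 = 10.
The remainder reaches 0 after 5 divisions, so the expansion has 5 partial quotients, read off in order.

[1; 17, 1, 1, 10]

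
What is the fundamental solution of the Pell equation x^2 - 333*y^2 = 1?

First expand sqrt(333) as a continued fraction. With x_i = (sqrt(333) + m_i)/d_i and (m_0, d_0) = (0, 1): a_0 = floor(sqrt(333)) = 18, since 18^2 = 324 <= 333 < 361 = 19^2.
Iterate m_{i+1} = d_i*a_i - m_i, d_{i+1} = (333 - m_{i+1}^2)/d_i, a_{i+1} = floor((a_0 + m_{i+1})/d_{i+1}):
  m_1 = 1*18 - 0 = 18, d_1 = (333 - 18^2)/1 = 9/1 = 9, a_1 = floor((18 + 18)/9) = 4.
  m_2 = 9*4 - 18 = 18, d_2 = (333 - 18^2)/9 = 9/9 = 1, a_2 = floor((18 + 18)/1) = 36.
  m_3 = 1*36 - 18 = 18, d_3 = (333 - 18^2)/1 = 9/1 = 9: (m_3, d_3) = (m_1, d_1) = (18, 9), so from here the quotients repeat a_1, a_2; the period length is 2.
So sqrt(333) = [18; (4, 36)] with period length k = 2.
k is even, so the fundamental solution of x^2 - 333y^2 = 1 is (p_{k-1}, q_{k-1}) = (p_1, q_1); compute convergents through index 1.
Convergents (p_i = a_i*p_{i-1} + p_{i-2}, q_i = a_i*q_{i-1} + q_{i-2} with p_{-2}=0, p_{-1}=1, q_{-2}=1, q_{-1}=0):
  i=0: a_0=18, p_0 = 18*1 + 0 = 18, q_0 = 18*0 + 1 = 1.
  i=1: a_1=4, p_1 = 4*18 + 1 = 73, q_1 = 4*1 + 0 = 4.
Check: 73^2 - 333*4^2 = 5329 - 5328 = 1, so (x, y) = (73, 4) solves the equation, and by the theorem it is the least positive solution.

(x, y) = (73, 4)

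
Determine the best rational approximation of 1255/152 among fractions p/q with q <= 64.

322/39

Expand x = 1255/152 as a continued fraction with the Euclidean algorithm:
  1255 = 8*152 + 39, so a_0 = 8.
  152 = 3*39 + 35, so a_1 = 3.
  39 = 1*35 + 4, so a_2 = 1.
  35 = 8*4 + 3, so a_3 = 8.
  4 = 1*3 + 1, so a_4 = 1.
  3 = 3*1 + 0, so a_5 = 3.
so x = [8; 3, 1, 8, 1, 3].
Convergents (p_i = a_i*p_{i-1} + p_{i-2}, q_i = a_i*q_{i-1} + q_{i-2} with p_{-2}=0, p_{-1}=1, q_{-2}=1, q_{-1}=0), until the denominator exceeds 64:
  i=0: a_0=8, p_0 = 8*1 + 0 = 8, q_0 = 8*0 + 1 = 1.
  i=1: a_1=3, p_1 = 3*8 + 1 = 25, q_1 = 3*1 + 0 = 3.
  i=2: a_2=1, p_2 = 1*25 + 8 = 33, q_2 = 1*3 + 1 = 4.
  i=3: a_3=8, p_3 = 8*33 + 25 = 289, q_3 = 8*4 + 3 = 35.
  i=4: a_4=1, p_4 = 1*289 + 33 = 322, q_4 = 1*35 + 4 = 39.
  i=5: a_5=3, p_5 = 3*322 + 289 = 1255, q_5 = 3*39 + 35 = 152.
q_5 = 152 > 64, so the last convergent with denominator <= 64 is p_4/q_4 = 322/39.
The closest fraction with denominator <= 64 is either p_4/q_4 or the intermediate fraction (k*p_4 + p_3)/(k*q_4 + q_3) with the largest k >= 1 whose denominator stays <= 64; these approach x as k grows, and every other convergent or intermediate fraction in range is farther away.
Largest k: floor((64 - q_3)/q_4) = floor((64 - 35)/39) = 0.
Since k = 0, no intermediate fraction beyond p_4/q_4 has denominator <= 64, so the convergent 322/39 is the closest (its error is |1255*39 - 322*152|/(152*39) = 1/5928).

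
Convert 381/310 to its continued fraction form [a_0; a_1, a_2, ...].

[1; 4, 2, 1, 2, 1, 2, 2]

Run the Euclidean algorithm on 381 and 310; the successive quotients are the partial quotients a_0, a_1, ... (each step inverts the fractional part left over by the previous one):
  381 = 1*310 + 71, so a_0 = 1.
  310 = 4*71 + 26, so a_1 = 4.
  71 = 2*26 + 19, so a_2 = 2.
  26 = 1*19 + 7, so a_3 = 1.
  19 = 2*7 + 5, so a_4 = 2.
  7 = 1*5 + 2, so a_5 = 1.
  5 = 2*2 + 1, so a_6 = 2.
  2 = 2*1 + 0, so a_7 = 2.
The remainder reaches 0 after 8 divisions, so the expansion has 8 partial quotients, read off in order.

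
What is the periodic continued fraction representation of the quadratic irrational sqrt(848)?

Write x_i = (sqrt(848) + m_i)/d_i with (m_0, d_0) = (0, 1). a_0 = floor(sqrt(848)) = 29, since 29^2 = 841 <= 848 < 900 = 30^2.
Iterate m_{i+1} = d_i*a_i - m_i, d_{i+1} = (848 - m_{i+1}^2)/d_i, a_{i+1} = floor((a_0 + m_{i+1})/d_{i+1}):
  m_1 = 1*29 - 0 = 29, d_1 = (848 - 29^2)/1 = 7/1 = 7, a_1 = floor((29 + 29)/7) = 8.
  m_2 = 7*8 - 29 = 27, d_2 = (848 - 27^2)/7 = 119/7 = 17, a_2 = floor((29 + 27)/17) = 3.
  m_3 = 17*3 - 27 = 24, d_3 = (848 - 24^2)/17 = 272/17 = 16, a_3 = floor((29 + 24)/16) = 3.
  m_4 = 16*3 - 24 = 24, d_4 = (848 - 24^2)/16 = 272/16 = 17, a_4 = floor((29 + 24)/17) = 3.
  m_5 = 17*3 - 24 = 27, d_5 = (848 - 27^2)/17 = 119/17 = 7, a_5 = floor((29 + 27)/7) = 8.
  m_6 = 7*8 - 27 = 29, d_6 = (848 - 29^2)/7 = 7/7 = 1, a_6 = floor((29 + 29)/1) = 58.
  m_7 = 1*58 - 29 = 29, d_7 = (848 - 29^2)/1 = 7/1 = 7: (m_7, d_7) = (m_1, d_1) = (29, 7), so from here the quotients repeat a_1, ..., a_6; the period length is 6.
Hence the expansion of sqrt(848) is a_0 = 29 followed by the repeating block 8, 3, 3, 3, 8, 58 (period 6).

[29; (8, 3, 3, 3, 8, 58)]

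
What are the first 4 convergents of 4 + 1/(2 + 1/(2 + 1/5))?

4/1, 9/2, 22/5, 119/27

Using the convergent recurrence p_i = a_i*p_{i-1} + p_{i-2}, q_i = a_i*q_{i-1} + q_{i-2} with p_{-2}=0, p_{-1}=1, q_{-2}=1, q_{-1}=0:
  i=0: a_0=4, p_0 = 4*1 + 0 = 4, q_0 = 4*0 + 1 = 1.
  i=1: a_1=2, p_1 = 2*4 + 1 = 9, q_1 = 2*1 + 0 = 2.
  i=2: a_2=2, p_2 = 2*9 + 4 = 22, q_2 = 2*2 + 1 = 5.
  i=3: a_3=5, p_3 = 5*22 + 9 = 119, q_3 = 5*5 + 2 = 27.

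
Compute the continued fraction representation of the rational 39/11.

Run the Euclidean algorithm on 39 and 11; the successive quotients are the partial quotients a_0, a_1, ... (each step inverts the fractional part left over by the previous one):
  39 = 3*11 + 6, so a_0 = 3.
  11 = 1*6 + 5, so a_1 = 1.
  6 = 1*5 + 1, so a_2 = 1.
  5 = 5*1 + 0, so a_3 = 5.
The remainder reaches 0 after 4 divisions, so the expansion has 4 partial quotients, read off in order.

[3; 1, 1, 5]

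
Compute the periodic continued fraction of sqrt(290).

Write x_i = (sqrt(290) + m_i)/d_i with (m_0, d_0) = (0, 1). a_0 = floor(sqrt(290)) = 17, since 17^2 = 289 <= 290 < 324 = 18^2.
Iterate m_{i+1} = d_i*a_i - m_i, d_{i+1} = (290 - m_{i+1}^2)/d_i, a_{i+1} = floor((a_0 + m_{i+1})/d_{i+1}):
  m_1 = 1*17 - 0 = 17, d_1 = (290 - 17^2)/1 = 1/1 = 1, a_1 = floor((17 + 17)/1) = 34.
  m_2 = 1*34 - 17 = 17, d_2 = (290 - 17^2)/1 = 1/1 = 1: (m_2, d_2) = (m_1, d_1) = (17, 1), so from here the quotient a_1 repeats; the period length is 1.
Hence the expansion of sqrt(290) is a_0 = 17 followed by the repeating block 34 (period 1).

[17; (34)]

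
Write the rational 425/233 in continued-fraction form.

Run the Euclidean algorithm on 425 and 233; the successive quotients are the partial quotients a_0, a_1, ... (each step inverts the fractional part left over by the previous one):
  425 = 1*233 + 192, so a_0 = 1.
  233 = 1*192 + 41, so a_1 = 1.
  192 = 4*41 + 28, so a_2 = 4.
  41 = 1*28 + 13, so a_3 = 1.
  28 = 2*13 + 2, so a_4 = 2.
  13 = 6*2 + 1, so a_5 = 6.
  2 = 2*1 + 0, so a_6 = 2.
The remainder reaches 0 after 7 divisions, so the expansion has 7 partial quotients, read off in order.

[1; 1, 4, 1, 2, 6, 2]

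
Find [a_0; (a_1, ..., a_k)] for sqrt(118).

Write x_i = (sqrt(118) + m_i)/d_i with (m_0, d_0) = (0, 1). a_0 = floor(sqrt(118)) = 10, since 10^2 = 100 <= 118 < 121 = 11^2.
Iterate m_{i+1} = d_i*a_i - m_i, d_{i+1} = (118 - m_{i+1}^2)/d_i, a_{i+1} = floor((a_0 + m_{i+1})/d_{i+1}):
  m_1 = 1*10 - 0 = 10, d_1 = (118 - 10^2)/1 = 18/1 = 18, a_1 = floor((10 + 10)/18) = 1.
  m_2 = 18*1 - 10 = 8, d_2 = (118 - 8^2)/18 = 54/18 = 3, a_2 = floor((10 + 8)/3) = 6.
  m_3 = 3*6 - 8 = 10, d_3 = (118 - 10^2)/3 = 18/3 = 6, a_3 = floor((10 + 10)/6) = 3.
  m_4 = 6*3 - 10 = 8, d_4 = (118 - 8^2)/6 = 54/6 = 9, a_4 = floor((10 + 8)/9) = 2.
  m_5 = 9*2 - 8 = 10, d_5 = (118 - 10^2)/9 = 18/9 = 2, a_5 = floor((10 + 10)/2) = 10.
  m_6 = 2*10 - 10 = 10, d_6 = (118 - 10^2)/2 = 18/2 = 9, a_6 = floor((10 + 10)/9) = 2.
  m_7 = 9*2 - 10 = 8, d_7 = (118 - 8^2)/9 = 54/9 = 6, a_7 = floor((10 + 8)/6) = 3.
  m_8 = 6*3 - 8 = 10, d_8 = (118 - 10^2)/6 = 18/6 = 3, a_8 = floor((10 + 10)/3) = 6.
  m_9 = 3*6 - 10 = 8, d_9 = (118 - 8^2)/3 = 54/3 = 18, a_9 = floor((10 + 8)/18) = 1.
  m_10 = 18*1 - 8 = 10, d_10 = (118 - 10^2)/18 = 18/18 = 1, a_10 = floor((10 + 10)/1) = 20.
  m_11 = 1*20 - 10 = 10, d_11 = (118 - 10^2)/1 = 18/1 = 18: (m_11, d_11) = (m_1, d_1) = (10, 18), so from here the quotients repeat a_1, ..., a_10; the period length is 10.
Hence the expansion of sqrt(118) is a_0 = 10 followed by the repeating block 1, 6, 3, 2, 10, 2, 3, 6, 1, 20 (period 10).

[10; (1, 6, 3, 2, 10, 2, 3, 6, 1, 20)]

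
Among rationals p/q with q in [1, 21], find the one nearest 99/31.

Expand x = 99/31 as a continued fraction with the Euclidean algorithm:
  99 = 3*31 + 6, so a_0 = 3.
  31 = 5*6 + 1, so a_1 = 5.
  6 = 6*1 + 0, so a_2 = 6.
so x = [3; 5, 6].
Convergents (p_i = a_i*p_{i-1} + p_{i-2}, q_i = a_i*q_{i-1} + q_{i-2} with p_{-2}=0, p_{-1}=1, q_{-2}=1, q_{-1}=0), until the denominator exceeds 21:
  i=0: a_0=3, p_0 = 3*1 + 0 = 3, q_0 = 3*0 + 1 = 1.
  i=1: a_1=5, p_1 = 5*3 + 1 = 16, q_1 = 5*1 + 0 = 5.
  i=2: a_2=6, p_2 = 6*16 + 3 = 99, q_2 = 6*5 + 1 = 31.
q_2 = 31 > 21, so the last convergent with denominator <= 21 is p_1/q_1 = 16/5.
The closest fraction with denominator <= 21 is either p_1/q_1 or the intermediate fraction (k*p_1 + p_0)/(k*q_1 + q_0) with the largest k >= 1 whose denominator stays <= 21; these approach x as k grows, and every other convergent or intermediate fraction in range is farther away.
Largest k: floor((21 - q_0)/q_1) = floor((21 - 1)/5) = 4.
That gives (4*16 + 3)/(4*5 + 1) = 67/21.
Compare the errors: |x - 16/5| = |99*5 - 16*31|/(31*5) = 1/155, and |x - 67/21| = |99*21 - 67*31|/(31*21) = 2/651.
Cross-multiplying, 2*155 = 310 < 651 = 1*651, so 2/651 is smaller: the intermediate fraction 67/21 is closer to x than 16/5.

67/21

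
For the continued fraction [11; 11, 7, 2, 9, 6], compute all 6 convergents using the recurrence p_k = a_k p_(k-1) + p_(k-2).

Using the convergent recurrence p_i = a_i*p_{i-1} + p_{i-2}, q_i = a_i*q_{i-1} + q_{i-2} with p_{-2}=0, p_{-1}=1, q_{-2}=1, q_{-1}=0:
  i=0: a_0=11, p_0 = 11*1 + 0 = 11, q_0 = 11*0 + 1 = 1.
  i=1: a_1=11, p_1 = 11*11 + 1 = 122, q_1 = 11*1 + 0 = 11.
  i=2: a_2=7, p_2 = 7*122 + 11 = 865, q_2 = 7*11 + 1 = 78.
  i=3: a_3=2, p_3 = 2*865 + 122 = 1852, q_3 = 2*78 + 11 = 167.
  i=4: a_4=9, p_4 = 9*1852 + 865 = 17533, q_4 = 9*167 + 78 = 1581.
  i=5: a_5=6, p_5 = 6*17533 + 1852 = 107050, q_5 = 6*1581 + 167 = 9653.

11/1, 122/11, 865/78, 1852/167, 17533/1581, 107050/9653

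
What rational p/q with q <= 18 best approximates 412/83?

89/18

Expand x = 412/83 as a continued fraction with the Euclidean algorithm:
  412 = 4*83 + 80, so a_0 = 4.
  83 = 1*80 + 3, so a_1 = 1.
  80 = 26*3 + 2, so a_2 = 26.
  3 = 1*2 + 1, so a_3 = 1.
  2 = 2*1 + 0, so a_4 = 2.
so x = [4; 1, 26, 1, 2].
Convergents (p_i = a_i*p_{i-1} + p_{i-2}, q_i = a_i*q_{i-1} + q_{i-2} with p_{-2}=0, p_{-1}=1, q_{-2}=1, q_{-1}=0), until the denominator exceeds 18:
  i=0: a_0=4, p_0 = 4*1 + 0 = 4, q_0 = 4*0 + 1 = 1.
  i=1: a_1=1, p_1 = 1*4 + 1 = 5, q_1 = 1*1 + 0 = 1.
  i=2: a_2=26, p_2 = 26*5 + 4 = 134, q_2 = 26*1 + 1 = 27.
q_2 = 27 > 18, so the last convergent with denominator <= 18 is p_1/q_1 = 5/1.
The closest fraction with denominator <= 18 is either p_1/q_1 or the intermediate fraction (k*p_1 + p_0)/(k*q_1 + q_0) with the largest k >= 1 whose denominator stays <= 18; these approach x as k grows, and every other convergent or intermediate fraction in range is farther away.
Largest k: floor((18 - q_0)/q_1) = floor((18 - 1)/1) = 17.
That gives (17*5 + 4)/(17*1 + 1) = 89/18.
Compare the errors: |x - 5/1| = |412*1 - 5*83|/(83*1) = 3/83, and |x - 89/18| = |412*18 - 89*83|/(83*18) = 29/1494.
Cross-multiplying, 29*83 = 2407 < 4482 = 3*1494, so 29/1494 is smaller: the intermediate fraction 89/18 is closer to x than 5/1.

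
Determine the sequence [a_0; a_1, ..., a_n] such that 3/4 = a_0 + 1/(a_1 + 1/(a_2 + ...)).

Run the Euclidean algorithm on 3 and 4; the successive quotients are the partial quotients a_0, a_1, ... (each step inverts the fractional part left over by the previous one):
  3 = 0*4 + 3, so a_0 = 0.
  4 = 1*3 + 1, so a_1 = 1.
  3 = 3*1 + 0, so a_2 = 3.
The remainder reaches 0 after 3 divisions, so the expansion has 3 partial quotients, read off in order.

[0; 1, 3]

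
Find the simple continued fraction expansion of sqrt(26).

Write x_i = (sqrt(26) + m_i)/d_i with (m_0, d_0) = (0, 1). a_0 = floor(sqrt(26)) = 5, since 5^2 = 25 <= 26 < 36 = 6^2.
Iterate m_{i+1} = d_i*a_i - m_i, d_{i+1} = (26 - m_{i+1}^2)/d_i, a_{i+1} = floor((a_0 + m_{i+1})/d_{i+1}):
  m_1 = 1*5 - 0 = 5, d_1 = (26 - 5^2)/1 = 1/1 = 1, a_1 = floor((5 + 5)/1) = 10.
  m_2 = 1*10 - 5 = 5, d_2 = (26 - 5^2)/1 = 1/1 = 1: (m_2, d_2) = (m_1, d_1) = (5, 1), so from here the quotient a_1 repeats; the period length is 1.
Hence the expansion of sqrt(26) is a_0 = 5 followed by the repeating block 10 (period 1).

[5; (10)]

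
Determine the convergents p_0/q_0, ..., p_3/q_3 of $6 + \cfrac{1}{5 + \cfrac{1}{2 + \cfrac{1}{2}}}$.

Using the convergent recurrence p_i = a_i*p_{i-1} + p_{i-2}, q_i = a_i*q_{i-1} + q_{i-2} with p_{-2}=0, p_{-1}=1, q_{-2}=1, q_{-1}=0:
  i=0: a_0=6, p_0 = 6*1 + 0 = 6, q_0 = 6*0 + 1 = 1.
  i=1: a_1=5, p_1 = 5*6 + 1 = 31, q_1 = 5*1 + 0 = 5.
  i=2: a_2=2, p_2 = 2*31 + 6 = 68, q_2 = 2*5 + 1 = 11.
  i=3: a_3=2, p_3 = 2*68 + 31 = 167, q_3 = 2*11 + 5 = 27.

6/1, 31/5, 68/11, 167/27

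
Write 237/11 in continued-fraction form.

[21; 1, 1, 5]

Run the Euclidean algorithm on 237 and 11; the successive quotients are the partial quotients a_0, a_1, ... (each step inverts the fractional part left over by the previous one):
  237 = 21*11 + 6, so a_0 = 21.
  11 = 1*6 + 5, so a_1 = 1.
  6 = 1*5 + 1, so a_2 = 1.
  5 = 5*1 + 0, so a_3 = 5.
The remainder reaches 0 after 4 divisions, so the expansion has 4 partial quotients, read off in order.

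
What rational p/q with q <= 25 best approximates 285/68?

88/21

Expand x = 285/68 as a continued fraction with the Euclidean algorithm:
  285 = 4*68 + 13, so a_0 = 4.
  68 = 5*13 + 3, so a_1 = 5.
  13 = 4*3 + 1, so a_2 = 4.
  3 = 3*1 + 0, so a_3 = 3.
so x = [4; 5, 4, 3].
Convergents (p_i = a_i*p_{i-1} + p_{i-2}, q_i = a_i*q_{i-1} + q_{i-2} with p_{-2}=0, p_{-1}=1, q_{-2}=1, q_{-1}=0), until the denominator exceeds 25:
  i=0: a_0=4, p_0 = 4*1 + 0 = 4, q_0 = 4*0 + 1 = 1.
  i=1: a_1=5, p_1 = 5*4 + 1 = 21, q_1 = 5*1 + 0 = 5.
  i=2: a_2=4, p_2 = 4*21 + 4 = 88, q_2 = 4*5 + 1 = 21.
  i=3: a_3=3, p_3 = 3*88 + 21 = 285, q_3 = 3*21 + 5 = 68.
q_3 = 68 > 25, so the last convergent with denominator <= 25 is p_2/q_2 = 88/21.
The closest fraction with denominator <= 25 is either p_2/q_2 or the intermediate fraction (k*p_2 + p_1)/(k*q_2 + q_1) with the largest k >= 1 whose denominator stays <= 25; these approach x as k grows, and every other convergent or intermediate fraction in range is farther away.
Largest k: floor((25 - q_1)/q_2) = floor((25 - 5)/21) = 0.
Since k = 0, no intermediate fraction beyond p_2/q_2 has denominator <= 25, so the convergent 88/21 is the closest (its error is |285*21 - 88*68|/(68*21) = 1/1428).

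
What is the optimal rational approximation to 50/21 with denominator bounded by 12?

19/8

Expand x = 50/21 as a continued fraction with the Euclidean algorithm:
  50 = 2*21 + 8, so a_0 = 2.
  21 = 2*8 + 5, so a_1 = 2.
  8 = 1*5 + 3, so a_2 = 1.
  5 = 1*3 + 2, so a_3 = 1.
  3 = 1*2 + 1, so a_4 = 1.
  2 = 2*1 + 0, so a_5 = 2.
so x = [2; 2, 1, 1, 1, 2].
Convergents (p_i = a_i*p_{i-1} + p_{i-2}, q_i = a_i*q_{i-1} + q_{i-2} with p_{-2}=0, p_{-1}=1, q_{-2}=1, q_{-1}=0), until the denominator exceeds 12:
  i=0: a_0=2, p_0 = 2*1 + 0 = 2, q_0 = 2*0 + 1 = 1.
  i=1: a_1=2, p_1 = 2*2 + 1 = 5, q_1 = 2*1 + 0 = 2.
  i=2: a_2=1, p_2 = 1*5 + 2 = 7, q_2 = 1*2 + 1 = 3.
  i=3: a_3=1, p_3 = 1*7 + 5 = 12, q_3 = 1*3 + 2 = 5.
  i=4: a_4=1, p_4 = 1*12 + 7 = 19, q_4 = 1*5 + 3 = 8.
  i=5: a_5=2, p_5 = 2*19 + 12 = 50, q_5 = 2*8 + 5 = 21.
q_5 = 21 > 12, so the last convergent with denominator <= 12 is p_4/q_4 = 19/8.
The closest fraction with denominator <= 12 is either p_4/q_4 or the intermediate fraction (k*p_4 + p_3)/(k*q_4 + q_3) with the largest k >= 1 whose denominator stays <= 12; these approach x as k grows, and every other convergent or intermediate fraction in range is farther away.
Largest k: floor((12 - q_3)/q_4) = floor((12 - 5)/8) = 0.
Since k = 0, no intermediate fraction beyond p_4/q_4 has denominator <= 12, so the convergent 19/8 is the closest (its error is |50*8 - 19*21|/(21*8) = 1/168).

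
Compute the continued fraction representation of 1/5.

Run the Euclidean algorithm on 1 and 5; the successive quotients are the partial quotients a_0, a_1, ... (each step inverts the fractional part left over by the previous one):
  1 = 0*5 + 1, so a_0 = 0.
  5 = 5*1 + 0, so a_1 = 5.
The remainder reaches 0 after 2 divisions, so the expansion has 2 partial quotients, read off in order.

[0; 5]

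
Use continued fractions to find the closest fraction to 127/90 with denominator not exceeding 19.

24/17

Expand x = 127/90 as a continued fraction with the Euclidean algorithm:
  127 = 1*90 + 37, so a_0 = 1.
  90 = 2*37 + 16, so a_1 = 2.
  37 = 2*16 + 5, so a_2 = 2.
  16 = 3*5 + 1, so a_3 = 3.
  5 = 5*1 + 0, so a_4 = 5.
so x = [1; 2, 2, 3, 5].
Convergents (p_i = a_i*p_{i-1} + p_{i-2}, q_i = a_i*q_{i-1} + q_{i-2} with p_{-2}=0, p_{-1}=1, q_{-2}=1, q_{-1}=0), until the denominator exceeds 19:
  i=0: a_0=1, p_0 = 1*1 + 0 = 1, q_0 = 1*0 + 1 = 1.
  i=1: a_1=2, p_1 = 2*1 + 1 = 3, q_1 = 2*1 + 0 = 2.
  i=2: a_2=2, p_2 = 2*3 + 1 = 7, q_2 = 2*2 + 1 = 5.
  i=3: a_3=3, p_3 = 3*7 + 3 = 24, q_3 = 3*5 + 2 = 17.
  i=4: a_4=5, p_4 = 5*24 + 7 = 127, q_4 = 5*17 + 5 = 90.
q_4 = 90 > 19, so the last convergent with denominator <= 19 is p_3/q_3 = 24/17.
The closest fraction with denominator <= 19 is either p_3/q_3 or the intermediate fraction (k*p_3 + p_2)/(k*q_3 + q_2) with the largest k >= 1 whose denominator stays <= 19; these approach x as k grows, and every other convergent or intermediate fraction in range is farther away.
Largest k: floor((19 - q_2)/q_3) = floor((19 - 5)/17) = 0.
Since k = 0, no intermediate fraction beyond p_3/q_3 has denominator <= 19, so the convergent 24/17 is the closest (its error is |127*17 - 24*90|/(90*17) = 1/1530).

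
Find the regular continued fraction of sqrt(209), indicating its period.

[14; (2, 5, 3, 2, 3, 5, 2, 28)]

Write x_i = (sqrt(209) + m_i)/d_i with (m_0, d_0) = (0, 1). a_0 = floor(sqrt(209)) = 14, since 14^2 = 196 <= 209 < 225 = 15^2.
Iterate m_{i+1} = d_i*a_i - m_i, d_{i+1} = (209 - m_{i+1}^2)/d_i, a_{i+1} = floor((a_0 + m_{i+1})/d_{i+1}):
  m_1 = 1*14 - 0 = 14, d_1 = (209 - 14^2)/1 = 13/1 = 13, a_1 = floor((14 + 14)/13) = 2.
  m_2 = 13*2 - 14 = 12, d_2 = (209 - 12^2)/13 = 65/13 = 5, a_2 = floor((14 + 12)/5) = 5.
  m_3 = 5*5 - 12 = 13, d_3 = (209 - 13^2)/5 = 40/5 = 8, a_3 = floor((14 + 13)/8) = 3.
  m_4 = 8*3 - 13 = 11, d_4 = (209 - 11^2)/8 = 88/8 = 11, a_4 = floor((14 + 11)/11) = 2.
  m_5 = 11*2 - 11 = 11, d_5 = (209 - 11^2)/11 = 88/11 = 8, a_5 = floor((14 + 11)/8) = 3.
  m_6 = 8*3 - 11 = 13, d_6 = (209 - 13^2)/8 = 40/8 = 5, a_6 = floor((14 + 13)/5) = 5.
  m_7 = 5*5 - 13 = 12, d_7 = (209 - 12^2)/5 = 65/5 = 13, a_7 = floor((14 + 12)/13) = 2.
  m_8 = 13*2 - 12 = 14, d_8 = (209 - 14^2)/13 = 13/13 = 1, a_8 = floor((14 + 14)/1) = 28.
  m_9 = 1*28 - 14 = 14, d_9 = (209 - 14^2)/1 = 13/1 = 13: (m_9, d_9) = (m_1, d_1) = (14, 13), so from here the quotients repeat a_1, ..., a_8; the period length is 8.
Hence the expansion of sqrt(209) is a_0 = 14 followed by the repeating block 2, 5, 3, 2, 3, 5, 2, 28 (period 8).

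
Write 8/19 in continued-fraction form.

[0; 2, 2, 1, 2]

Run the Euclidean algorithm on 8 and 19; the successive quotients are the partial quotients a_0, a_1, ... (each step inverts the fractional part left over by the previous one):
  8 = 0*19 + 8, so a_0 = 0.
  19 = 2*8 + 3, so a_1 = 2.
  8 = 2*3 + 2, so a_2 = 2.
  3 = 1*2 + 1, so a_3 = 1.
  2 = 2*1 + 0, so a_4 = 2.
The remainder reaches 0 after 5 divisions, so the expansion has 5 partial quotients, read off in order.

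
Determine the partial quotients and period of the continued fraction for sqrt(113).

[10; (1, 1, 1, 2, 2, 1, 1, 1, 20)]

Write x_i = (sqrt(113) + m_i)/d_i with (m_0, d_0) = (0, 1). a_0 = floor(sqrt(113)) = 10, since 10^2 = 100 <= 113 < 121 = 11^2.
Iterate m_{i+1} = d_i*a_i - m_i, d_{i+1} = (113 - m_{i+1}^2)/d_i, a_{i+1} = floor((a_0 + m_{i+1})/d_{i+1}):
  m_1 = 1*10 - 0 = 10, d_1 = (113 - 10^2)/1 = 13/1 = 13, a_1 = floor((10 + 10)/13) = 1.
  m_2 = 13*1 - 10 = 3, d_2 = (113 - 3^2)/13 = 104/13 = 8, a_2 = floor((10 + 3)/8) = 1.
  m_3 = 8*1 - 3 = 5, d_3 = (113 - 5^2)/8 = 88/8 = 11, a_3 = floor((10 + 5)/11) = 1.
  m_4 = 11*1 - 5 = 6, d_4 = (113 - 6^2)/11 = 77/11 = 7, a_4 = floor((10 + 6)/7) = 2.
  m_5 = 7*2 - 6 = 8, d_5 = (113 - 8^2)/7 = 49/7 = 7, a_5 = floor((10 + 8)/7) = 2.
  m_6 = 7*2 - 8 = 6, d_6 = (113 - 6^2)/7 = 77/7 = 11, a_6 = floor((10 + 6)/11) = 1.
  m_7 = 11*1 - 6 = 5, d_7 = (113 - 5^2)/11 = 88/11 = 8, a_7 = floor((10 + 5)/8) = 1.
  m_8 = 8*1 - 5 = 3, d_8 = (113 - 3^2)/8 = 104/8 = 13, a_8 = floor((10 + 3)/13) = 1.
  m_9 = 13*1 - 3 = 10, d_9 = (113 - 10^2)/13 = 13/13 = 1, a_9 = floor((10 + 10)/1) = 20.
  m_10 = 1*20 - 10 = 10, d_10 = (113 - 10^2)/1 = 13/1 = 13: (m_10, d_10) = (m_1, d_1) = (10, 13), so from here the quotients repeat a_1, ..., a_9; the period length is 9.
Hence the expansion of sqrt(113) is a_0 = 10 followed by the repeating block 1, 1, 1, 2, 2, 1, 1, 1, 20 (period 9).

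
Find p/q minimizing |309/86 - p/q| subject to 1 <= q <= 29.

Expand x = 309/86 as a continued fraction with the Euclidean algorithm:
  309 = 3*86 + 51, so a_0 = 3.
  86 = 1*51 + 35, so a_1 = 1.
  51 = 1*35 + 16, so a_2 = 1.
  35 = 2*16 + 3, so a_3 = 2.
  16 = 5*3 + 1, so a_4 = 5.
  3 = 3*1 + 0, so a_5 = 3.
so x = [3; 1, 1, 2, 5, 3].
Convergents (p_i = a_i*p_{i-1} + p_{i-2}, q_i = a_i*q_{i-1} + q_{i-2} with p_{-2}=0, p_{-1}=1, q_{-2}=1, q_{-1}=0), until the denominator exceeds 29:
  i=0: a_0=3, p_0 = 3*1 + 0 = 3, q_0 = 3*0 + 1 = 1.
  i=1: a_1=1, p_1 = 1*3 + 1 = 4, q_1 = 1*1 + 0 = 1.
  i=2: a_2=1, p_2 = 1*4 + 3 = 7, q_2 = 1*1 + 1 = 2.
  i=3: a_3=2, p_3 = 2*7 + 4 = 18, q_3 = 2*2 + 1 = 5.
  i=4: a_4=5, p_4 = 5*18 + 7 = 97, q_4 = 5*5 + 2 = 27.
  i=5: a_5=3, p_5 = 3*97 + 18 = 309, q_5 = 3*27 + 5 = 86.
q_5 = 86 > 29, so the last convergent with denominator <= 29 is p_4/q_4 = 97/27.
The closest fraction with denominator <= 29 is either p_4/q_4 or the intermediate fraction (k*p_4 + p_3)/(k*q_4 + q_3) with the largest k >= 1 whose denominator stays <= 29; these approach x as k grows, and every other convergent or intermediate fraction in range is farther away.
Largest k: floor((29 - q_3)/q_4) = floor((29 - 5)/27) = 0.
Since k = 0, no intermediate fraction beyond p_4/q_4 has denominator <= 29, so the convergent 97/27 is the closest (its error is |309*27 - 97*86|/(86*27) = 1/2322).

97/27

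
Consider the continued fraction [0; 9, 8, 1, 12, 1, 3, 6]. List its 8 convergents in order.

0/1, 1/9, 8/73, 9/82, 116/1057, 125/1139, 491/4474, 3071/27983

Using the convergent recurrence p_i = a_i*p_{i-1} + p_{i-2}, q_i = a_i*q_{i-1} + q_{i-2} with p_{-2}=0, p_{-1}=1, q_{-2}=1, q_{-1}=0:
  i=0: a_0=0, p_0 = 0*1 + 0 = 0, q_0 = 0*0 + 1 = 1.
  i=1: a_1=9, p_1 = 9*0 + 1 = 1, q_1 = 9*1 + 0 = 9.
  i=2: a_2=8, p_2 = 8*1 + 0 = 8, q_2 = 8*9 + 1 = 73.
  i=3: a_3=1, p_3 = 1*8 + 1 = 9, q_3 = 1*73 + 9 = 82.
  i=4: a_4=12, p_4 = 12*9 + 8 = 116, q_4 = 12*82 + 73 = 1057.
  i=5: a_5=1, p_5 = 1*116 + 9 = 125, q_5 = 1*1057 + 82 = 1139.
  i=6: a_6=3, p_6 = 3*125 + 116 = 491, q_6 = 3*1139 + 1057 = 4474.
  i=7: a_7=6, p_7 = 6*491 + 125 = 3071, q_7 = 6*4474 + 1139 = 27983.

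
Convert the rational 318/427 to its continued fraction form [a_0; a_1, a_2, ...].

[0; 1, 2, 1, 11, 9]

Run the Euclidean algorithm on 318 and 427; the successive quotients are the partial quotients a_0, a_1, ... (each step inverts the fractional part left over by the previous one):
  318 = 0*427 + 318, so a_0 = 0.
  427 = 1*318 + 109, so a_1 = 1.
  318 = 2*109 + 100, so a_2 = 2.
  109 = 1*100 + 9, so a_3 = 1.
  100 = 11*9 + 1, so a_4 = 11.
  9 = 9*1 + 0, so a_5 = 9.
The remainder reaches 0 after 6 divisions, so the expansion has 6 partial quotients, read off in order.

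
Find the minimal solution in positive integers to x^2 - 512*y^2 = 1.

(x, y) = (665857, 29427)

First expand sqrt(512) as a continued fraction. With x_i = (sqrt(512) + m_i)/d_i and (m_0, d_0) = (0, 1): a_0 = floor(sqrt(512)) = 22, since 22^2 = 484 <= 512 < 529 = 23^2.
Iterate m_{i+1} = d_i*a_i - m_i, d_{i+1} = (512 - m_{i+1}^2)/d_i, a_{i+1} = floor((a_0 + m_{i+1})/d_{i+1}):
  m_1 = 1*22 - 0 = 22, d_1 = (512 - 22^2)/1 = 28/1 = 28, a_1 = floor((22 + 22)/28) = 1.
  m_2 = 28*1 - 22 = 6, d_2 = (512 - 6^2)/28 = 476/28 = 17, a_2 = floor((22 + 6)/17) = 1.
  m_3 = 17*1 - 6 = 11, d_3 = (512 - 11^2)/17 = 391/17 = 23, a_3 = floor((22 + 11)/23) = 1.
  m_4 = 23*1 - 11 = 12, d_4 = (512 - 12^2)/23 = 368/23 = 16, a_4 = floor((22 + 12)/16) = 2.
  m_5 = 16*2 - 12 = 20, d_5 = (512 - 20^2)/16 = 112/16 = 7, a_5 = floor((22 + 20)/7) = 6.
  m_6 = 7*6 - 20 = 22, d_6 = (512 - 22^2)/7 = 28/7 = 4, a_6 = floor((22 + 22)/4) = 11.
  m_7 = 4*11 - 22 = 22, d_7 = (512 - 22^2)/4 = 28/4 = 7, a_7 = floor((22 + 22)/7) = 6.
  m_8 = 7*6 - 22 = 20, d_8 = (512 - 20^2)/7 = 112/7 = 16, a_8 = floor((22 + 20)/16) = 2.
  m_9 = 16*2 - 20 = 12, d_9 = (512 - 12^2)/16 = 368/16 = 23, a_9 = floor((22 + 12)/23) = 1.
  m_10 = 23*1 - 12 = 11, d_10 = (512 - 11^2)/23 = 391/23 = 17, a_10 = floor((22 + 11)/17) = 1.
  m_11 = 17*1 - 11 = 6, d_11 = (512 - 6^2)/17 = 476/17 = 28, a_11 = floor((22 + 6)/28) = 1.
  m_12 = 28*1 - 6 = 22, d_12 = (512 - 22^2)/28 = 28/28 = 1, a_12 = floor((22 + 22)/1) = 44.
  m_13 = 1*44 - 22 = 22, d_13 = (512 - 22^2)/1 = 28/1 = 28: (m_13, d_13) = (m_1, d_1) = (22, 28), so from here the quotients repeat a_1, ..., a_12; the period length is 12.
So sqrt(512) = [22; (1, 1, 1, 2, 6, 11, 6, 2, 1, 1, 1, 44)] with period length k = 12.
k is even, so the fundamental solution of x^2 - 512y^2 = 1 is (p_{k-1}, q_{k-1}) = (p_11, q_11); compute convergents through index 11.
Convergents (p_i = a_i*p_{i-1} + p_{i-2}, q_i = a_i*q_{i-1} + q_{i-2} with p_{-2}=0, p_{-1}=1, q_{-2}=1, q_{-1}=0):
  i=0: a_0=22, p_0 = 22*1 + 0 = 22, q_0 = 22*0 + 1 = 1.
  i=1: a_1=1, p_1 = 1*22 + 1 = 23, q_1 = 1*1 + 0 = 1.
  i=2: a_2=1, p_2 = 1*23 + 22 = 45, q_2 = 1*1 + 1 = 2.
  i=3: a_3=1, p_3 = 1*45 + 23 = 68, q_3 = 1*2 + 1 = 3.
  i=4: a_4=2, p_4 = 2*68 + 45 = 181, q_4 = 2*3 + 2 = 8.
  i=5: a_5=6, p_5 = 6*181 + 68 = 1154, q_5 = 6*8 + 3 = 51.
  i=6: a_6=11, p_6 = 11*1154 + 181 = 12875, q_6 = 11*51 + 8 = 569.
  i=7: a_7=6, p_7 = 6*12875 + 1154 = 78404, q_7 = 6*569 + 51 = 3465.
  i=8: a_8=2, p_8 = 2*78404 + 12875 = 169683, q_8 = 2*3465 + 569 = 7499.
  i=9: a_9=1, p_9 = 1*169683 + 78404 = 248087, q_9 = 1*7499 + 3465 = 10964.
  i=10: a_10=1, p_10 = 1*248087 + 169683 = 417770, q_10 = 1*10964 + 7499 = 18463.
  i=11: a_11=1, p_11 = 1*417770 + 248087 = 665857, q_11 = 1*18463 + 10964 = 29427.
Check: 665857^2 - 512*29427^2 = 443365544449 - 443365544448 = 1, so (x, y) = (665857, 29427) solves the equation, and by the theorem it is the least positive solution.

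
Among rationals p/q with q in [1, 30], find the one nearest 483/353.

26/19

Expand x = 483/353 as a continued fraction with the Euclidean algorithm:
  483 = 1*353 + 130, so a_0 = 1.
  353 = 2*130 + 93, so a_1 = 2.
  130 = 1*93 + 37, so a_2 = 1.
  93 = 2*37 + 19, so a_3 = 2.
  37 = 1*19 + 18, so a_4 = 1.
  19 = 1*18 + 1, so a_5 = 1.
  18 = 18*1 + 0, so a_6 = 18.
so x = [1; 2, 1, 2, 1, 1, 18].
Convergents (p_i = a_i*p_{i-1} + p_{i-2}, q_i = a_i*q_{i-1} + q_{i-2} with p_{-2}=0, p_{-1}=1, q_{-2}=1, q_{-1}=0), until the denominator exceeds 30:
  i=0: a_0=1, p_0 = 1*1 + 0 = 1, q_0 = 1*0 + 1 = 1.
  i=1: a_1=2, p_1 = 2*1 + 1 = 3, q_1 = 2*1 + 0 = 2.
  i=2: a_2=1, p_2 = 1*3 + 1 = 4, q_2 = 1*2 + 1 = 3.
  i=3: a_3=2, p_3 = 2*4 + 3 = 11, q_3 = 2*3 + 2 = 8.
  i=4: a_4=1, p_4 = 1*11 + 4 = 15, q_4 = 1*8 + 3 = 11.
  i=5: a_5=1, p_5 = 1*15 + 11 = 26, q_5 = 1*11 + 8 = 19.
  i=6: a_6=18, p_6 = 18*26 + 15 = 483, q_6 = 18*19 + 11 = 353.
q_6 = 353 > 30, so the last convergent with denominator <= 30 is p_5/q_5 = 26/19.
The closest fraction with denominator <= 30 is either p_5/q_5 or the intermediate fraction (k*p_5 + p_4)/(k*q_5 + q_4) with the largest k >= 1 whose denominator stays <= 30; these approach x as k grows, and every other convergent or intermediate fraction in range is farther away.
Largest k: floor((30 - q_4)/q_5) = floor((30 - 11)/19) = 1.
That gives (1*26 + 15)/(1*19 + 11) = 41/30.
Compare the errors: |x - 26/19| = |483*19 - 26*353|/(353*19) = 1/6707, and |x - 41/30| = |483*30 - 41*353|/(353*30) = 17/10590.
Cross-multiplying, 1*10590 = 10590 < 114019 = 17*6707, so 1/6707 is smaller: the convergent 26/19 is closer to x than 41/30.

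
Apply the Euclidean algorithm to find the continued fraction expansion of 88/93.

[0; 1, 17, 1, 1, 2]

Run the Euclidean algorithm on 88 and 93; the successive quotients are the partial quotients a_0, a_1, ... (each step inverts the fractional part left over by the previous one):
  88 = 0*93 + 88, so a_0 = 0.
  93 = 1*88 + 5, so a_1 = 1.
  88 = 17*5 + 3, so a_2 = 17.
  5 = 1*3 + 2, so a_3 = 1.
  3 = 1*2 + 1, so a_4 = 1.
  2 = 2*1 + 0, so a_5 = 2.
The remainder reaches 0 after 6 divisions, so the expansion has 6 partial quotients, read off in order.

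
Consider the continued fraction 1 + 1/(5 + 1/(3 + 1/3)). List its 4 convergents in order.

1/1, 6/5, 19/16, 63/53

Using the convergent recurrence p_i = a_i*p_{i-1} + p_{i-2}, q_i = a_i*q_{i-1} + q_{i-2} with p_{-2}=0, p_{-1}=1, q_{-2}=1, q_{-1}=0:
  i=0: a_0=1, p_0 = 1*1 + 0 = 1, q_0 = 1*0 + 1 = 1.
  i=1: a_1=5, p_1 = 5*1 + 1 = 6, q_1 = 5*1 + 0 = 5.
  i=2: a_2=3, p_2 = 3*6 + 1 = 19, q_2 = 3*5 + 1 = 16.
  i=3: a_3=3, p_3 = 3*19 + 6 = 63, q_3 = 3*16 + 5 = 53.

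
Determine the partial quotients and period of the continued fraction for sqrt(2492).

Write x_i = (sqrt(2492) + m_i)/d_i with (m_0, d_0) = (0, 1). a_0 = floor(sqrt(2492)) = 49, since 49^2 = 2401 <= 2492 < 2500 = 50^2.
Iterate m_{i+1} = d_i*a_i - m_i, d_{i+1} = (2492 - m_{i+1}^2)/d_i, a_{i+1} = floor((a_0 + m_{i+1})/d_{i+1}):
  m_1 = 1*49 - 0 = 49, d_1 = (2492 - 49^2)/1 = 91/1 = 91, a_1 = floor((49 + 49)/91) = 1.
  m_2 = 91*1 - 49 = 42, d_2 = (2492 - 42^2)/91 = 728/91 = 8, a_2 = floor((49 + 42)/8) = 11.
  m_3 = 8*11 - 42 = 46, d_3 = (2492 - 46^2)/8 = 376/8 = 47, a_3 = floor((49 + 46)/47) = 2.
  m_4 = 47*2 - 46 = 48, d_4 = (2492 - 48^2)/47 = 188/47 = 4, a_4 = floor((49 + 48)/4) = 24.
  m_5 = 4*24 - 48 = 48, d_5 = (2492 - 48^2)/4 = 188/4 = 47, a_5 = floor((49 + 48)/47) = 2.
  m_6 = 47*2 - 48 = 46, d_6 = (2492 - 46^2)/47 = 376/47 = 8, a_6 = floor((49 + 46)/8) = 11.
  m_7 = 8*11 - 46 = 42, d_7 = (2492 - 42^2)/8 = 728/8 = 91, a_7 = floor((49 + 42)/91) = 1.
  m_8 = 91*1 - 42 = 49, d_8 = (2492 - 49^2)/91 = 91/91 = 1, a_8 = floor((49 + 49)/1) = 98.
  m_9 = 1*98 - 49 = 49, d_9 = (2492 - 49^2)/1 = 91/1 = 91: (m_9, d_9) = (m_1, d_1) = (49, 91), so from here the quotients repeat a_1, ..., a_8; the period length is 8.
Hence the expansion of sqrt(2492) is a_0 = 49 followed by the repeating block 1, 11, 2, 24, 2, 11, 1, 98 (period 8).

[49; (1, 11, 2, 24, 2, 11, 1, 98)]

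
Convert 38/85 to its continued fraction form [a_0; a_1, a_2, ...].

[0; 2, 4, 4, 2]

Run the Euclidean algorithm on 38 and 85; the successive quotients are the partial quotients a_0, a_1, ... (each step inverts the fractional part left over by the previous one):
  38 = 0*85 + 38, so a_0 = 0.
  85 = 2*38 + 9, so a_1 = 2.
  38 = 4*9 + 2, so a_2 = 4.
  9 = 4*2 + 1, so a_3 = 4.
  2 = 2*1 + 0, so a_4 = 2.
The remainder reaches 0 after 5 divisions, so the expansion has 5 partial quotients, read off in order.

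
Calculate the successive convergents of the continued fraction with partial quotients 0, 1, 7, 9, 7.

Using the convergent recurrence p_i = a_i*p_{i-1} + p_{i-2}, q_i = a_i*q_{i-1} + q_{i-2} with p_{-2}=0, p_{-1}=1, q_{-2}=1, q_{-1}=0:
  i=0: a_0=0, p_0 = 0*1 + 0 = 0, q_0 = 0*0 + 1 = 1.
  i=1: a_1=1, p_1 = 1*0 + 1 = 1, q_1 = 1*1 + 0 = 1.
  i=2: a_2=7, p_2 = 7*1 + 0 = 7, q_2 = 7*1 + 1 = 8.
  i=3: a_3=9, p_3 = 9*7 + 1 = 64, q_3 = 9*8 + 1 = 73.
  i=4: a_4=7, p_4 = 7*64 + 7 = 455, q_4 = 7*73 + 8 = 519.

0/1, 1/1, 7/8, 64/73, 455/519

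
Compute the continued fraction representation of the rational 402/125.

Run the Euclidean algorithm on 402 and 125; the successive quotients are the partial quotients a_0, a_1, ... (each step inverts the fractional part left over by the previous one):
  402 = 3*125 + 27, so a_0 = 3.
  125 = 4*27 + 17, so a_1 = 4.
  27 = 1*17 + 10, so a_2 = 1.
  17 = 1*10 + 7, so a_3 = 1.
  10 = 1*7 + 3, so a_4 = 1.
  7 = 2*3 + 1, so a_5 = 2.
  3 = 3*1 + 0, so a_6 = 3.
The remainder reaches 0 after 7 divisions, so the expansion has 7 partial quotients, read off in order.

[3; 4, 1, 1, 1, 2, 3]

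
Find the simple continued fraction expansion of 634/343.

Run the Euclidean algorithm on 634 and 343; the successive quotients are the partial quotients a_0, a_1, ... (each step inverts the fractional part left over by the previous one):
  634 = 1*343 + 291, so a_0 = 1.
  343 = 1*291 + 52, so a_1 = 1.
  291 = 5*52 + 31, so a_2 = 5.
  52 = 1*31 + 21, so a_3 = 1.
  31 = 1*21 + 10, so a_4 = 1.
  21 = 2*10 + 1, so a_5 = 2.
  10 = 10*1 + 0, so a_6 = 10.
The remainder reaches 0 after 7 divisions, so the expansion has 7 partial quotients, read off in order.

[1; 1, 5, 1, 1, 2, 10]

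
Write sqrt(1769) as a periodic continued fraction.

[42; (16, 1, 4, 3, 6, 6, 3, 4, 1, 16, 84)]

Write x_i = (sqrt(1769) + m_i)/d_i with (m_0, d_0) = (0, 1). a_0 = floor(sqrt(1769)) = 42, since 42^2 = 1764 <= 1769 < 1849 = 43^2.
Iterate m_{i+1} = d_i*a_i - m_i, d_{i+1} = (1769 - m_{i+1}^2)/d_i, a_{i+1} = floor((a_0 + m_{i+1})/d_{i+1}):
  m_1 = 1*42 - 0 = 42, d_1 = (1769 - 42^2)/1 = 5/1 = 5, a_1 = floor((42 + 42)/5) = 16.
  m_2 = 5*16 - 42 = 38, d_2 = (1769 - 38^2)/5 = 325/5 = 65, a_2 = floor((42 + 38)/65) = 1.
  m_3 = 65*1 - 38 = 27, d_3 = (1769 - 27^2)/65 = 1040/65 = 16, a_3 = floor((42 + 27)/16) = 4.
  m_4 = 16*4 - 27 = 37, d_4 = (1769 - 37^2)/16 = 400/16 = 25, a_4 = floor((42 + 37)/25) = 3.
  m_5 = 25*3 - 37 = 38, d_5 = (1769 - 38^2)/25 = 325/25 = 13, a_5 = floor((42 + 38)/13) = 6.
  m_6 = 13*6 - 38 = 40, d_6 = (1769 - 40^2)/13 = 169/13 = 13, a_6 = floor((42 + 40)/13) = 6.
  m_7 = 13*6 - 40 = 38, d_7 = (1769 - 38^2)/13 = 325/13 = 25, a_7 = floor((42 + 38)/25) = 3.
  m_8 = 25*3 - 38 = 37, d_8 = (1769 - 37^2)/25 = 400/25 = 16, a_8 = floor((42 + 37)/16) = 4.
  m_9 = 16*4 - 37 = 27, d_9 = (1769 - 27^2)/16 = 1040/16 = 65, a_9 = floor((42 + 27)/65) = 1.
  m_10 = 65*1 - 27 = 38, d_10 = (1769 - 38^2)/65 = 325/65 = 5, a_10 = floor((42 + 38)/5) = 16.
  m_11 = 5*16 - 38 = 42, d_11 = (1769 - 42^2)/5 = 5/5 = 1, a_11 = floor((42 + 42)/1) = 84.
  m_12 = 1*84 - 42 = 42, d_12 = (1769 - 42^2)/1 = 5/1 = 5: (m_12, d_12) = (m_1, d_1) = (42, 5), so from here the quotients repeat a_1, ..., a_11; the period length is 11.
Hence the expansion of sqrt(1769) is a_0 = 42 followed by the repeating block 16, 1, 4, 3, 6, 6, 3, 4, 1, 16, 84 (period 11).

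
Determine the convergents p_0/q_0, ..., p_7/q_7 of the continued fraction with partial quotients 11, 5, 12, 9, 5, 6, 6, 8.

11/1, 56/5, 683/61, 6203/554, 31698/2831, 196391/17540, 1210044/108071, 9876743/882108

Using the convergent recurrence p_i = a_i*p_{i-1} + p_{i-2}, q_i = a_i*q_{i-1} + q_{i-2} with p_{-2}=0, p_{-1}=1, q_{-2}=1, q_{-1}=0:
  i=0: a_0=11, p_0 = 11*1 + 0 = 11, q_0 = 11*0 + 1 = 1.
  i=1: a_1=5, p_1 = 5*11 + 1 = 56, q_1 = 5*1 + 0 = 5.
  i=2: a_2=12, p_2 = 12*56 + 11 = 683, q_2 = 12*5 + 1 = 61.
  i=3: a_3=9, p_3 = 9*683 + 56 = 6203, q_3 = 9*61 + 5 = 554.
  i=4: a_4=5, p_4 = 5*6203 + 683 = 31698, q_4 = 5*554 + 61 = 2831.
  i=5: a_5=6, p_5 = 6*31698 + 6203 = 196391, q_5 = 6*2831 + 554 = 17540.
  i=6: a_6=6, p_6 = 6*196391 + 31698 = 1210044, q_6 = 6*17540 + 2831 = 108071.
  i=7: a_7=8, p_7 = 8*1210044 + 196391 = 9876743, q_7 = 8*108071 + 17540 = 882108.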